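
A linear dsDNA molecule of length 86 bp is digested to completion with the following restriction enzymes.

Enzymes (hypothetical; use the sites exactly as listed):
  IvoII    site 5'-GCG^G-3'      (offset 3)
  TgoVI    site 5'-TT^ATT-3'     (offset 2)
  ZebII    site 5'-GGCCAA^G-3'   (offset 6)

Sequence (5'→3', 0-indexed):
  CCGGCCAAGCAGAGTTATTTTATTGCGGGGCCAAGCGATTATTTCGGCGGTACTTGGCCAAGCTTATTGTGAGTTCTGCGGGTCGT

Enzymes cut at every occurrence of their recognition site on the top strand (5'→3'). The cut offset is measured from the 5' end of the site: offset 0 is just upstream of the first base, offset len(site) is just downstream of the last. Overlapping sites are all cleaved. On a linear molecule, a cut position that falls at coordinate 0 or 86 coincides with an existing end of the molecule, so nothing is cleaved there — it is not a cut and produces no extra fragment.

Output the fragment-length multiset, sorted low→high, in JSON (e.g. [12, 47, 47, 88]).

[4,5,6,6,6,7,8,8,9,12,15]

Scan for sites:
  IvoII GCGG/3: at [24, 46, 77] ⇒ [27, 49, 80]
  TgoVI TTATT/2: at [14, 19, 38, 63] ⇒ [16, 21, 40, 65]
  ZebII GGCCAAG/6: at [2, 28, 55] ⇒ [8, 34, 61]

All cut coordinates (distinct, sorted): [8, 16, 21, 27, 34, 40, 49, 61, 65, 80]

Fragment lengths:
  [0,8): 8 bp
  [8,16): 8 bp
  [16,21): 5 bp
  [21,27): 6 bp
  [27,34): 7 bp
  [34,40): 6 bp
  [40,49): 9 bp
  [49,61): 12 bp
  [61,65): 4 bp
  [65,80): 15 bp
  [80,86): 6 bp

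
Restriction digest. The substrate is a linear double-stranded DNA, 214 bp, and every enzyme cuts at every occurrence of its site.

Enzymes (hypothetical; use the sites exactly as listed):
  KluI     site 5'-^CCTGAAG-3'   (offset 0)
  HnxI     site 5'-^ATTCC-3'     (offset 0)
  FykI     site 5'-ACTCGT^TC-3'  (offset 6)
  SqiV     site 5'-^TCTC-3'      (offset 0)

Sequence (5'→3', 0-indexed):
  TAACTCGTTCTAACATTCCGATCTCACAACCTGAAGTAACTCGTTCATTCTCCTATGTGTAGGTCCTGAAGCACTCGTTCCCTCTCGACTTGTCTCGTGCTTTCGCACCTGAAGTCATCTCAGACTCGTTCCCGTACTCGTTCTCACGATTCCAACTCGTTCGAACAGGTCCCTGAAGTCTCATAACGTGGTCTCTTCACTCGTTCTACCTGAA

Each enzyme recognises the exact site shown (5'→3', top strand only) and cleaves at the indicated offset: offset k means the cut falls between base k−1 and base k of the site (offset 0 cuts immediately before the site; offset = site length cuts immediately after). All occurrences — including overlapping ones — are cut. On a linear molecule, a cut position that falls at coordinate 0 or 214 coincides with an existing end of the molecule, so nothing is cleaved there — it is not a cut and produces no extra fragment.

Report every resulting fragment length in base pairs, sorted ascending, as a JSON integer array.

[4,4,6,7,7,7,8,8,10,10,10,11,12,12,12,13,13,14,15,15,16]

Per-enzyme occurrences:
  KluI CCTGAAG/0: at [29, 64, 107, 171] ⇒ [29, 64, 107, 171]
  HnxI ATTCC/0: at [14, 148] ⇒ [14, 148]
  FykI ACTCGTTC/6: at [2, 38, 72, 123, 135, 154, 198] ⇒ [8, 44, 78, 129, 141, 160, 204]
  SqiV TCTC/0: at [21, 48, 82, 92, 117, 141, 178, 191] ⇒ [21, 48, 82, 92, 117, 141, 178, 191]

Pooled cuts: [8, 14, 21, 29, 44, 48, 64, 78, 82, 92, 107, 117, 129, 141, 148, 160, 171, 178, 191, 204]

Fragment lengths:
  [0,8): 8 bp
  [8,14): 6 bp
  [14,21): 7 bp
  [21,29): 8 bp
  [29,44): 15 bp
  [44,48): 4 bp
  [48,64): 16 bp
  [64,78): 14 bp
  [78,82): 4 bp
  [82,92): 10 bp
  [92,107): 15 bp
  [107,117): 10 bp
  [117,129): 12 bp
  [129,141): 12 bp
  [141,148): 7 bp
  [148,160): 12 bp
  [160,171): 11 bp
  [171,178): 7 bp
  [178,191): 13 bp
  [191,204): 13 bp
  [204,214): 10 bp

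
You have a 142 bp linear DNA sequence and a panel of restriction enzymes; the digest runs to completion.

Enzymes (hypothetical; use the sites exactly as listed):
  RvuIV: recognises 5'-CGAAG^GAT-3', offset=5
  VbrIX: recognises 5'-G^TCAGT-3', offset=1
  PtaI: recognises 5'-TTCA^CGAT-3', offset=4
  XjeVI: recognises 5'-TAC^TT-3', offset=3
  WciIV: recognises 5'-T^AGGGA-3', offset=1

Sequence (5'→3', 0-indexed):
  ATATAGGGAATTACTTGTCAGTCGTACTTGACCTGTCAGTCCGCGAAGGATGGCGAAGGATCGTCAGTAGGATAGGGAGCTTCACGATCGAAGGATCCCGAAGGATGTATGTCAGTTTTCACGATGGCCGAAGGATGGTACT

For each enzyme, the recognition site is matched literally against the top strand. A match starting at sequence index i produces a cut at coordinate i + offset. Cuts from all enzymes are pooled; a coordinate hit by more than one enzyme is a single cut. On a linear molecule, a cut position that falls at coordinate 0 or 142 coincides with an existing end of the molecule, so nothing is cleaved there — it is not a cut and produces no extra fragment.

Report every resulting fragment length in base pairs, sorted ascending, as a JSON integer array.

Site scan:
  RvuIV CGAAGGAT/5: at [43, 53, 88, 98, 128] ⇒ [48, 58, 93, 103, 133]
  VbrIX GTCAGT/1: at [16, 34, 62, 110] ⇒ [17, 35, 63, 111]
  PtaI TTCACGAT/4: at [80, 117] ⇒ [84, 121]
  XjeVI TACTT/3: at [11, 24] ⇒ [14, 27]
  WciIV TAGGGA/1: at [3, 72] ⇒ [4, 73]

Pooled cuts: [4, 14, 17, 27, 35, 48, 58, 63, 73, 84, 93, 103, 111, 121, 133]

Fragments:
  [0,4): 4 bp
  [4,14): 10 bp
  [14,17): 3 bp
  [17,27): 10 bp
  [27,35): 8 bp
  [35,48): 13 bp
  [48,58): 10 bp
  [58,63): 5 bp
  [63,73): 10 bp
  [73,84): 11 bp
  [84,93): 9 bp
  [93,103): 10 bp
  [103,111): 8 bp
  [111,121): 10 bp
  [121,133): 12 bp
  [133,142): 9 bp

[3,4,5,8,8,9,9,10,10,10,10,10,10,11,12,13]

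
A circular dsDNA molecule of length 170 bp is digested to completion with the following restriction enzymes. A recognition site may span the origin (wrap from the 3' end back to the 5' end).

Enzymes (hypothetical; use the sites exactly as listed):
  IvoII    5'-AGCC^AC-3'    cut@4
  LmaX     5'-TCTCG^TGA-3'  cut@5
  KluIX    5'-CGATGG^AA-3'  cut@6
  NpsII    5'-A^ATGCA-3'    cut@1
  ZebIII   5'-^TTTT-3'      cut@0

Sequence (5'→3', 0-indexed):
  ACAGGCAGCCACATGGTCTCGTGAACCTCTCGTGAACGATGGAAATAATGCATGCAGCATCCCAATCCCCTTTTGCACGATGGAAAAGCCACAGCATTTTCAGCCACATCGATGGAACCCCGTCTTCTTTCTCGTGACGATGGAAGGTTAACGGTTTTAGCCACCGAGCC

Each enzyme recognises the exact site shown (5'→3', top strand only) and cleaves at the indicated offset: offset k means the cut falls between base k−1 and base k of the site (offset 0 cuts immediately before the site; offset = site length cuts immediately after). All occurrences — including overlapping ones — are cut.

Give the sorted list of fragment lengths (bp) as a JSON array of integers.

Per-enzyme occurrences:
  IvoII AGCCAC/4: at [6, 86, 101, 158, 166] ⇒ [0, 10, 90, 105, 162]
  LmaX TCTCGTGA/5: at [16, 27, 129] ⇒ [21, 32, 134]
  KluIX CGATGGAA/6: at [36, 77, 109, 137] ⇒ [42, 83, 115, 143]
  NpsII AATGCA/1: at [46] ⇒ [47]
  ZebIII TTTT/0: at [70, 96, 154] ⇒ [70, 96, 154]

All cut coordinates (distinct, sorted): [0, 10, 21, 32, 42, 47, 70, 83, 90, 96, 105, 115, 134, 143, 154, 162]

Fragment lengths:
  0→10: 10 bp
  10→21: 11 bp
  21→32: 11 bp
  32→42: 10 bp
  42→47: 5 bp
  47→70: 23 bp
  70→83: 13 bp
  83→90: 7 bp
  90→96: 6 bp
  96→105: 9 bp
  105→115: 10 bp
  115→134: 19 bp
  134→143: 9 bp
  143→154: 11 bp
  154→162: 8 bp
  162→0 (wrap): 170-162+0 = 8 bp

[5,6,7,8,8,9,9,10,10,10,11,11,11,13,19,23]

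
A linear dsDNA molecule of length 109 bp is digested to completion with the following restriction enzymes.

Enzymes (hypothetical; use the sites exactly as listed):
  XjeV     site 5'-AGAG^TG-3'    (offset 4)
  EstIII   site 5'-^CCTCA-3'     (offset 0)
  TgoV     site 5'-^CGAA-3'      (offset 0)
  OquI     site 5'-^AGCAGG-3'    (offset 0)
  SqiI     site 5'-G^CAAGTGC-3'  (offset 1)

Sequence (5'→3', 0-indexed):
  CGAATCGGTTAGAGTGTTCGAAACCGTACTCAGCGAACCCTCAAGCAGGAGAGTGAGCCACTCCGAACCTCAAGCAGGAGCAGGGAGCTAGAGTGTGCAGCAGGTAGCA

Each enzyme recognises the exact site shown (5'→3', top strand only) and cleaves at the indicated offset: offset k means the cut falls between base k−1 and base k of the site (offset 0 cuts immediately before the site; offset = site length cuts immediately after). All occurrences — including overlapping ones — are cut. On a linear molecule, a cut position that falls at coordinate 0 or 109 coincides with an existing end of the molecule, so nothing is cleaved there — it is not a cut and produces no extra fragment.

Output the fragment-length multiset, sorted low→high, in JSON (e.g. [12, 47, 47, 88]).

[4,4,5,5,5,5,6,10,10,11,14,15,15]

Per-enzyme occurrences:
  XjeV AGAGTG/4: at [10, 49, 89] ⇒ [14, 53, 93]
  EstIII CCTCA/0: at [38, 67] ⇒ [38, 67]
  TgoV CGAA/0: at [0, 18, 33, 63] ⇒ [18, 33, 63] (position 0 is a terminus of the linear molecule — no cut)
  OquI AGCAGG/0: at [43, 72, 78, 98] ⇒ [43, 72, 78, 98]
  SqiI (GCAAGTGC, off=1): no sites

All cut coordinates (distinct, sorted): [14, 18, 33, 38, 43, 53, 63, 67, 72, 78, 93, 98]

Fragments:
  [0,14): 14 bp
  [14,18): 4 bp
  [18,33): 15 bp
  [33,38): 5 bp
  [38,43): 5 bp
  [43,53): 10 bp
  [53,63): 10 bp
  [63,67): 4 bp
  [67,72): 5 bp
  [72,78): 6 bp
  [78,93): 15 bp
  [93,98): 5 bp
  [98,109): 11 bp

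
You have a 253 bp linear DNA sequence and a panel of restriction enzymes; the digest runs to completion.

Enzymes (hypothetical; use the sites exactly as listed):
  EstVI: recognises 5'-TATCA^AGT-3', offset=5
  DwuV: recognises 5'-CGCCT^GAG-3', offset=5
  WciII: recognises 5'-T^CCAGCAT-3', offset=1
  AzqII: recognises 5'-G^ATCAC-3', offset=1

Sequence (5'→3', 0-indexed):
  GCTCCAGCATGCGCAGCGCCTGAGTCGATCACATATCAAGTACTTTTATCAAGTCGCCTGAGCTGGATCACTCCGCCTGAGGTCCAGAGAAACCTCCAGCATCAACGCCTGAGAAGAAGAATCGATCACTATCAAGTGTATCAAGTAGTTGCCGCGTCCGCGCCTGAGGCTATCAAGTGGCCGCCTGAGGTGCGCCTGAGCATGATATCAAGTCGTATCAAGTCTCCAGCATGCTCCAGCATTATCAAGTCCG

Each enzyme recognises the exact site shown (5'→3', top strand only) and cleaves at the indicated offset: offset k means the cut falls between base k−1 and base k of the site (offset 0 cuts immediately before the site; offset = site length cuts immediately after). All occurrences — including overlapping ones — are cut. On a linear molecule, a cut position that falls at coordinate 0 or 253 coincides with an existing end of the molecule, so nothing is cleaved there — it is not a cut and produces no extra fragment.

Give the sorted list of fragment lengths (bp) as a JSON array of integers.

Per-enzyme occurrences:
  EstVI (TATCAAGT, off=5): starts [33, 46, 129, 138, 170, 205, 215, 242] → cuts [38, 51, 134, 143, 175, 210, 220, 247]
  DwuV (CGCCTGAG, off=5): starts [16, 54, 73, 105, 160, 181, 192] → cuts [21, 59, 78, 110, 165, 186, 197]
  WciII (TCCAGCAT, off=1): starts [2, 94, 224, 234] → cuts [3, 95, 225, 235]
  AzqII (GATCAC, off=1): starts [26, 65, 123] → cuts [27, 66, 124]

All cut coordinates (distinct, sorted): [3, 21, 27, 38, 51, 59, 66, 78, 95, 110, 124, 134, 143, 165, 175, 186, 197, 210, 220, 225, 235, 247]

Fragment lengths:
  [0,3): 3 bp
  [3,21): 18 bp
  [21,27): 6 bp
  [27,38): 11 bp
  [38,51): 13 bp
  [51,59): 8 bp
  [59,66): 7 bp
  [66,78): 12 bp
  [78,95): 17 bp
  [95,110): 15 bp
  [110,124): 14 bp
  [124,134): 10 bp
  [134,143): 9 bp
  [143,165): 22 bp
  [165,175): 10 bp
  [175,186): 11 bp
  [186,197): 11 bp
  [197,210): 13 bp
  [210,220): 10 bp
  [220,225): 5 bp
  [225,235): 10 bp
  [235,247): 12 bp
  [247,253): 6 bp

[3,5,6,6,7,8,9,10,10,10,10,11,11,11,12,12,13,13,14,15,17,18,22]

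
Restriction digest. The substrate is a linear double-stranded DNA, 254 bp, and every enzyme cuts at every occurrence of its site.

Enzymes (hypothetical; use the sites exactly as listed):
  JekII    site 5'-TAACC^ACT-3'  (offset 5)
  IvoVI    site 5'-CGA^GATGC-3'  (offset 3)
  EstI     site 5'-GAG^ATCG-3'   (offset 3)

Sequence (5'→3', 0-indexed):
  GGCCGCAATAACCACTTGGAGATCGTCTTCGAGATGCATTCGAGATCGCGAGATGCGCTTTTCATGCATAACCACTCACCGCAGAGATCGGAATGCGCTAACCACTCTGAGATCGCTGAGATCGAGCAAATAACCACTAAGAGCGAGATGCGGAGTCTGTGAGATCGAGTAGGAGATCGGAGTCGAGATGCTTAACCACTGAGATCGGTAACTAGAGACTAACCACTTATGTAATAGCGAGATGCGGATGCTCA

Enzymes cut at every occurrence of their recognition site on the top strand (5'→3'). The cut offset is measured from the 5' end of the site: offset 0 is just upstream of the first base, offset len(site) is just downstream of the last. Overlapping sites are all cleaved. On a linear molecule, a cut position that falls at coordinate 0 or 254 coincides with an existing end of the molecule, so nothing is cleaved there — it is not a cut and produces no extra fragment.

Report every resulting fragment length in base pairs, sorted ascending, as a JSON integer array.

[6,7,8,8,9,11,11,11,11,12,12,13,13,14,15,16,17,17,21,22]

Per-enzyme occurrences:
  JekII TAACCACT/5: at [8, 68, 98, 130, 192, 219] ⇒ [13, 73, 103, 135, 197, 224]
  IvoVI CGAGATGC/3: at [29, 48, 143, 183, 237] ⇒ [32, 51, 146, 186, 240]
  EstI GAGATCG/3: at [18, 41, 83, 108, 117, 160, 172, 200] ⇒ [21, 44, 86, 111, 120, 163, 175, 203]

All cut coordinates (distinct, sorted): [13, 21, 32, 44, 51, 73, 86, 103, 111, 120, 135, 146, 163, 175, 186, 197, 203, 224, 240]

Fragment lengths:
  [0,13): 13 bp
  [13,21): 8 bp
  [21,32): 11 bp
  [32,44): 12 bp
  [44,51): 7 bp
  [51,73): 22 bp
  [73,86): 13 bp
  [86,103): 17 bp
  [103,111): 8 bp
  [111,120): 9 bp
  [120,135): 15 bp
  [135,146): 11 bp
  [146,163): 17 bp
  [163,175): 12 bp
  [175,186): 11 bp
  [186,197): 11 bp
  [197,203): 6 bp
  [203,224): 21 bp
  [224,240): 16 bp
  [240,254): 14 bp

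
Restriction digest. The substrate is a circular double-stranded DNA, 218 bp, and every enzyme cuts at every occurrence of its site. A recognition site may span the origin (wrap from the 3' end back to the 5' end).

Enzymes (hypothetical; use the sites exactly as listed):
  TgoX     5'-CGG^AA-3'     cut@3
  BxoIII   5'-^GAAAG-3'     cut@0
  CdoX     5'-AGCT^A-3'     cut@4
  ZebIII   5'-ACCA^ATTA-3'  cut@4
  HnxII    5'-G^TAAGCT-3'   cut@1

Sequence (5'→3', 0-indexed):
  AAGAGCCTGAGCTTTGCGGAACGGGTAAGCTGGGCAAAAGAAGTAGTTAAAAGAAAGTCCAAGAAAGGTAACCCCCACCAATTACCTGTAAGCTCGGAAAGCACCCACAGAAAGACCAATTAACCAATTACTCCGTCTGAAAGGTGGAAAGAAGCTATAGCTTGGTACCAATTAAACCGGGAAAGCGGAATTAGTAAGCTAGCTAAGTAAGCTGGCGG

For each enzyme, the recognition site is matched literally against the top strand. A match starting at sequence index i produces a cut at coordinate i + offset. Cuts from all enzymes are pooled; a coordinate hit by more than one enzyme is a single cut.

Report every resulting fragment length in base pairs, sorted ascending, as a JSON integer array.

Per-enzyme occurrences:
  TgoX (CGGAA, off=3): starts [16, 94, 185, 215] → cuts [0, 19, 97, 188]
  BxoIII (GAAAG, off=0): starts [52, 62, 96, 109, 138, 146, 180] → cuts [52, 62, 96, 109, 138, 146, 180]
  CdoX (AGCTA, off=4): starts [152, 196, 200] → cuts [156, 200, 204]
  ZebIII (ACCAATTA, off=4): starts [76, 114, 122, 166] → cuts [80, 118, 126, 170]
  HnxII (GTAAGCT, off=1): starts [24, 87, 193, 206] → cuts [25, 88, 194, 207]

All cut coordinates (distinct, sorted): [0, 19, 25, 52, 62, 80, 88, 96, 97, 109, 118, 126, 138, 146, 156, 170, 180, 188, 194, 200, 204, 207]

Fragment lengths:
  0→19: 19 bp
  19→25: 6 bp
  25→52: 27 bp
  52→62: 10 bp
  62→80: 18 bp
  80→88: 8 bp
  88→96: 8 bp
  96→97: 1 bp
  97→109: 12 bp
  109→118: 9 bp
  118→126: 8 bp
  126→138: 12 bp
  138→146: 8 bp
  146→156: 10 bp
  156→170: 14 bp
  170→180: 10 bp
  180→188: 8 bp
  188→194: 6 bp
  194→200: 6 bp
  200→204: 4 bp
  204→207: 3 bp
  207→0 (wrap): 218-207+0 = 11 bp

[1,3,4,6,6,6,8,8,8,8,8,9,10,10,10,11,12,12,14,18,19,27]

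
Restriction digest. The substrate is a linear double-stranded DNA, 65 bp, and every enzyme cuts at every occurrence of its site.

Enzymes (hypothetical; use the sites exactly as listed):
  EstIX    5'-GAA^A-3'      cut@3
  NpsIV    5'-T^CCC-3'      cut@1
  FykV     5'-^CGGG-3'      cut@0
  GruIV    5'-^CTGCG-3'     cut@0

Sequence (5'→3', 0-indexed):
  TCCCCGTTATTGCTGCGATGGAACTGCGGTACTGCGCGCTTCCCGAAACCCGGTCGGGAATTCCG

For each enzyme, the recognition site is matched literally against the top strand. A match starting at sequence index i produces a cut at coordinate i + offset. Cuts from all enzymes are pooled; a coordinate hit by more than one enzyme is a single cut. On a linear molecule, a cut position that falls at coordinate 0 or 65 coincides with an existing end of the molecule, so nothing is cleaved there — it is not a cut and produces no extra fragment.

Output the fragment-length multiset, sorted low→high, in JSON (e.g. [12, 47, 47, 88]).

Scan for sites:
  EstIX (GAAA, off=3): starts [44] → cuts [47]
  NpsIV (TCCC, off=1): starts [0, 40] → cuts [1, 41]
  FykV (CGGG, off=0): starts [54] → cuts [54]
  GruIV (CTGCG, off=0): starts [12, 23, 31] → cuts [12, 23, 31]

All cut coordinates (distinct, sorted): [1, 12, 23, 31, 41, 47, 54]

Fragment lengths:
  [0,1): 1 bp
  [1,12): 11 bp
  [12,23): 11 bp
  [23,31): 8 bp
  [31,41): 10 bp
  [41,47): 6 bp
  [47,54): 7 bp
  [54,65): 11 bp

[1,6,7,8,10,11,11,11]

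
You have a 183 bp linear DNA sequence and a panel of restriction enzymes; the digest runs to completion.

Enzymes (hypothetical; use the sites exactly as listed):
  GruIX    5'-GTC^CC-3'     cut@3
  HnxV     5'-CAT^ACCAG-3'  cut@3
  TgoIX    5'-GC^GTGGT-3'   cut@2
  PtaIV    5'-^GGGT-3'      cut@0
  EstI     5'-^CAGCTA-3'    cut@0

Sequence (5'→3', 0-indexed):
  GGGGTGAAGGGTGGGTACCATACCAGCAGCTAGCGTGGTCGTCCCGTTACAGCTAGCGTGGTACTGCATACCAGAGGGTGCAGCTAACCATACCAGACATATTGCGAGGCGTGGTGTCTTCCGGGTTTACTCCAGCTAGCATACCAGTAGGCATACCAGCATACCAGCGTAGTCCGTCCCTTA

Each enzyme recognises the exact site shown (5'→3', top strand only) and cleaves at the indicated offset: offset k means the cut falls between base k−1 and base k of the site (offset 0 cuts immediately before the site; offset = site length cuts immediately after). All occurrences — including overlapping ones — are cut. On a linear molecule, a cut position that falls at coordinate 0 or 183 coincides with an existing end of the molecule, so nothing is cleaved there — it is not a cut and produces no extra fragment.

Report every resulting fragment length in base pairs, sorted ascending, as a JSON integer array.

[1,4,5,5,5,6,6,7,8,8,8,9,9,10,10,11,12,12,12,16,19]

Scan for sites:
  GruIX (GTCCC, off=3): starts [40, 175] → cuts [43, 178]
  HnxV (CATACCAG, off=3): starts [18, 66, 88, 139, 151, 159] → cuts [21, 69, 91, 142, 154, 162]
  TgoIX (GCGTGGT, off=2): starts [32, 55, 108] → cuts [34, 57, 110]
  PtaIV (GGGT, off=0): starts [1, 8, 12, 75, 122] → cuts [1, 8, 12, 75, 122]
  EstI (CAGCTA, off=0): starts [26, 49, 80, 132] → cuts [26, 49, 80, 132]

Pooled cuts: [1, 8, 12, 21, 26, 34, 43, 49, 57, 69, 75, 80, 91, 110, 122, 132, 142, 154, 162, 178]

Fragments:
  [0,1): 1 bp
  [1,8): 7 bp
  [8,12): 4 bp
  [12,21): 9 bp
  [21,26): 5 bp
  [26,34): 8 bp
  [34,43): 9 bp
  [43,49): 6 bp
  [49,57): 8 bp
  [57,69): 12 bp
  [69,75): 6 bp
  [75,80): 5 bp
  [80,91): 11 bp
  [91,110): 19 bp
  [110,122): 12 bp
  [122,132): 10 bp
  [132,142): 10 bp
  [142,154): 12 bp
  [154,162): 8 bp
  [162,178): 16 bp
  [178,183): 5 bp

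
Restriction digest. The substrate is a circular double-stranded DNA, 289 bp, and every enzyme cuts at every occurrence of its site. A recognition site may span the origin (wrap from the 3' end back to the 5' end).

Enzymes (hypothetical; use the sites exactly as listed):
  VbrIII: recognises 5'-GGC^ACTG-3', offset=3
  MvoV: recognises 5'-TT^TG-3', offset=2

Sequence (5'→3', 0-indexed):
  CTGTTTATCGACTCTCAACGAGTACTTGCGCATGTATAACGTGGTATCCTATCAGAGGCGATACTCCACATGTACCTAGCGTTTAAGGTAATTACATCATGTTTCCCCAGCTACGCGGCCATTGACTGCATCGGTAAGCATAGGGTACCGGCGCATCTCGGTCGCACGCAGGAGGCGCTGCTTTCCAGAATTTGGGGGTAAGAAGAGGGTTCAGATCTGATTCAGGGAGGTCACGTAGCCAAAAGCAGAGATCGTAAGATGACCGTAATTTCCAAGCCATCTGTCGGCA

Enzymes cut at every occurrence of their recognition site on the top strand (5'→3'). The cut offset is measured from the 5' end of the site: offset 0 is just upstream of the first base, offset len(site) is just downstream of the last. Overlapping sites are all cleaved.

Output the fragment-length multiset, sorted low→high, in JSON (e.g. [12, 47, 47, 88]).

Per-enzyme occurrences:
  VbrIII GGCACTG/3: at [285] ⇒ [288]
  MvoV TTTG/2: at [190] ⇒ [192]

Pooled cuts: [192, 288]

Fragment lengths:
  192→288: 96 bp
  288→192 (wrap): 289-288+192 = 193 bp

[96,193]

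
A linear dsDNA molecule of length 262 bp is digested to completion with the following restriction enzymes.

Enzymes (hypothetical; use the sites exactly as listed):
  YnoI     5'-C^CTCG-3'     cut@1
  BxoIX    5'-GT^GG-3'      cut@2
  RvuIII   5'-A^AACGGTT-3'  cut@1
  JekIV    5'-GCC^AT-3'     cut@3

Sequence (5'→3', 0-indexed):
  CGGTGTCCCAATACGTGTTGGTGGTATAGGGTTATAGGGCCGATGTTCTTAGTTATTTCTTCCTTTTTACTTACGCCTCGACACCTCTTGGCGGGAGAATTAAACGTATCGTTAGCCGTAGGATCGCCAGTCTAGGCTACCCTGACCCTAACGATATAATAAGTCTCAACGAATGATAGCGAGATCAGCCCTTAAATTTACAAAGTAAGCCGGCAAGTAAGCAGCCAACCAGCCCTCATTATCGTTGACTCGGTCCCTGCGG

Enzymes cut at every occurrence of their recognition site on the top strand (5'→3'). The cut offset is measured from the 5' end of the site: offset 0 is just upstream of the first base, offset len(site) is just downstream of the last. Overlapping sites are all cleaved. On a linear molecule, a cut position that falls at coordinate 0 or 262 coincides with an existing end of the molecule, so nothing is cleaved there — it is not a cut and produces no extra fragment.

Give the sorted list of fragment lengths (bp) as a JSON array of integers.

[22,54,186]

Scan for sites:
  YnoI CCTCG/1: at [75] ⇒ [76]
  BxoIX GTGG/2: at [20] ⇒ [22]
  RvuIII (AAACGGTT, off=1): no sites
  JekIV (GCCAT, off=3): no sites

All cut coordinates (distinct, sorted): [22, 76]

Fragment lengths:
  [0,22): 22 bp
  [22,76): 54 bp
  [76,262): 186 bp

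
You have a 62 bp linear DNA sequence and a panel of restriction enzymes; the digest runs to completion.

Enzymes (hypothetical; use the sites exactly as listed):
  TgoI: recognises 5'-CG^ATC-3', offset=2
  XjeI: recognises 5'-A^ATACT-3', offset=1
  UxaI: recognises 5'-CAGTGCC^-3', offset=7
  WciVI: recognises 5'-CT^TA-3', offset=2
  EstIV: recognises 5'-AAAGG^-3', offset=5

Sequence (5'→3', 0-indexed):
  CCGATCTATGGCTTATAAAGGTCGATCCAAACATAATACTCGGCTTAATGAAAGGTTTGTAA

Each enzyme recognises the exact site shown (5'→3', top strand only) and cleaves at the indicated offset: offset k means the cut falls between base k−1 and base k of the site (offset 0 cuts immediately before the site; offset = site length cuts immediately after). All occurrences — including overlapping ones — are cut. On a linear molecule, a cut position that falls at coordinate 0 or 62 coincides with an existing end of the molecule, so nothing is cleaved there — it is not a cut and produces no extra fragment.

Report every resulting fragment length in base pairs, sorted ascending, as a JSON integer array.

[3,3,7,8,10,10,10,11]

Scan for sites:
  TgoI CGATC/2: at [1, 22] ⇒ [3, 24]
  XjeI AATACT/1: at [34] ⇒ [35]
  UxaI (CAGTGCC, off=7): no sites
  WciVI CTTA/2: at [11, 43] ⇒ [13, 45]
  EstIV AAAGG/5: at [16, 50] ⇒ [21, 55]

Pooled cuts: [3, 13, 21, 24, 35, 45, 55]

Fragments:
  [0,3): 3 bp
  [3,13): 10 bp
  [13,21): 8 bp
  [21,24): 3 bp
  [24,35): 11 bp
  [35,45): 10 bp
  [45,55): 10 bp
  [55,62): 7 bp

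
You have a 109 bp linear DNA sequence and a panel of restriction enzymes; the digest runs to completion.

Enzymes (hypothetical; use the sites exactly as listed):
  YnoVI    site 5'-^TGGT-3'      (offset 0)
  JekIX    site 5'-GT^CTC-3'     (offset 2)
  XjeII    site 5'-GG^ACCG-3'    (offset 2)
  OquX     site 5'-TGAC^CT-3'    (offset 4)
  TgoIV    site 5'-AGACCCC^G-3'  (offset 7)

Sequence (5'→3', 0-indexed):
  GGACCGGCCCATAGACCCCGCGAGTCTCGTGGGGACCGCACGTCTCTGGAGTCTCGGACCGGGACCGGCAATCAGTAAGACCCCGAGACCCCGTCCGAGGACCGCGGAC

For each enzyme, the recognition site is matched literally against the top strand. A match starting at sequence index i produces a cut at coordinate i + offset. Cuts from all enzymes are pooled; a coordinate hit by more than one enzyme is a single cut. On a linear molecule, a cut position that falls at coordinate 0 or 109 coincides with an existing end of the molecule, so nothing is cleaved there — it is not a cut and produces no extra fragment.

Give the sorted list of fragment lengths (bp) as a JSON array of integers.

[2,5,6,6,8,8,9,9,9,9,17,21]

Scan for sites:
  YnoVI (TGGT, off=0): no sites
  JekIX (GTCTC, off=2): starts [23, 41, 50] → cuts [25, 43, 52]
  XjeII (GGACCG, off=2): starts [0, 32, 55, 61, 98] → cuts [2, 34, 57, 63, 100]
  OquX (TGACCT, off=4): no sites
  TgoIV (AGACCCCG, off=7): starts [12, 77, 85] → cuts [19, 84, 92]

Pooled cuts: [2, 19, 25, 34, 43, 52, 57, 63, 84, 92, 100]

Fragments:
  [0,2): 2 bp
  [2,19): 17 bp
  [19,25): 6 bp
  [25,34): 9 bp
  [34,43): 9 bp
  [43,52): 9 bp
  [52,57): 5 bp
  [57,63): 6 bp
  [63,84): 21 bp
  [84,92): 8 bp
  [92,100): 8 bp
  [100,109): 9 bp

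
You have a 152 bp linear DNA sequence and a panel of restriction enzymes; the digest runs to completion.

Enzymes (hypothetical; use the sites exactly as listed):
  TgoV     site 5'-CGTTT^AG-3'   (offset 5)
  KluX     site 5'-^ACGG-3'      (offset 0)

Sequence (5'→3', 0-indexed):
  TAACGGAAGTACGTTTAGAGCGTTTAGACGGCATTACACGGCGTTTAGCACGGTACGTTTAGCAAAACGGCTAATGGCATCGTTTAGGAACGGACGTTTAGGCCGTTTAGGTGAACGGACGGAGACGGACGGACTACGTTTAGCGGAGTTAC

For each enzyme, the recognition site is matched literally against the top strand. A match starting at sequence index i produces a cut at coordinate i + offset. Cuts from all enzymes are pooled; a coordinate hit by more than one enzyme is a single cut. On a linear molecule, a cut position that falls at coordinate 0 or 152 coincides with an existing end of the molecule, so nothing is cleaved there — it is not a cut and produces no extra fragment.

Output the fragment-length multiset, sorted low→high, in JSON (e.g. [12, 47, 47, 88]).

Scan for sites:
  TgoV CGTTTAG/5: at [11, 20, 41, 55, 80, 94, 103, 136] ⇒ [16, 25, 46, 60, 85, 99, 108, 141]
  KluX ACGG/0: at [2, 27, 37, 49, 66, 89, 114, 118, 124, 128] ⇒ [2, 27, 37, 49, 66, 89, 114, 118, 124, 128]

Pooled cuts: [2, 16, 25, 27, 37, 46, 49, 60, 66, 85, 89, 99, 108, 114, 118, 124, 128, 141]

Fragments:
  [0,2): 2 bp
  [2,16): 14 bp
  [16,25): 9 bp
  [25,27): 2 bp
  [27,37): 10 bp
  [37,46): 9 bp
  [46,49): 3 bp
  [49,60): 11 bp
  [60,66): 6 bp
  [66,85): 19 bp
  [85,89): 4 bp
  [89,99): 10 bp
  [99,108): 9 bp
  [108,114): 6 bp
  [114,118): 4 bp
  [118,124): 6 bp
  [124,128): 4 bp
  [128,141): 13 bp
  [141,152): 11 bp

[2,2,3,4,4,4,6,6,6,9,9,9,10,10,11,11,13,14,19]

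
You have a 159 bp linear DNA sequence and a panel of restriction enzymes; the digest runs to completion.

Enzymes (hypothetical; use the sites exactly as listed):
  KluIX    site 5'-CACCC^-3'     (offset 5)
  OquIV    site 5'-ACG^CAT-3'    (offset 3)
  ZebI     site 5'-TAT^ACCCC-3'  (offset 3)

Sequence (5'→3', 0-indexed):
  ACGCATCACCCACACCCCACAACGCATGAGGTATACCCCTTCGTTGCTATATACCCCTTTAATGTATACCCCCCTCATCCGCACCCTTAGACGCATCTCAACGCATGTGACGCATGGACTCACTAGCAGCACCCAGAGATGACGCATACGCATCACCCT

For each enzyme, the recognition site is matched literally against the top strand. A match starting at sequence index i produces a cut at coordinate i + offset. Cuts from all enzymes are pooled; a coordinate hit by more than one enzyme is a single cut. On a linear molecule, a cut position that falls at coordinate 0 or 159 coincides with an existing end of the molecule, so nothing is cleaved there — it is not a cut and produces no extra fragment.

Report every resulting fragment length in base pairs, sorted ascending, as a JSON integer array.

[1,3,6,6,7,7,8,8,9,10,10,10,15,18,19,22]

Scan for sites:
  KluIX CACCC/5: at [6, 12, 81, 129, 153] ⇒ [11, 17, 86, 134, 158]
  OquIV ACGCAT/3: at [0, 21, 90, 100, 109, 141, 147] ⇒ [3, 24, 93, 103, 112, 144, 150]
  ZebI TATACCCC/3: at [31, 49, 64] ⇒ [34, 52, 67]

Pooled cuts: [3, 11, 17, 24, 34, 52, 67, 86, 93, 103, 112, 134, 144, 150, 158]

Fragments:
  [0,3): 3 bp
  [3,11): 8 bp
  [11,17): 6 bp
  [17,24): 7 bp
  [24,34): 10 bp
  [34,52): 18 bp
  [52,67): 15 bp
  [67,86): 19 bp
  [86,93): 7 bp
  [93,103): 10 bp
  [103,112): 9 bp
  [112,134): 22 bp
  [134,144): 10 bp
  [144,150): 6 bp
  [150,158): 8 bp
  [158,159): 1 bp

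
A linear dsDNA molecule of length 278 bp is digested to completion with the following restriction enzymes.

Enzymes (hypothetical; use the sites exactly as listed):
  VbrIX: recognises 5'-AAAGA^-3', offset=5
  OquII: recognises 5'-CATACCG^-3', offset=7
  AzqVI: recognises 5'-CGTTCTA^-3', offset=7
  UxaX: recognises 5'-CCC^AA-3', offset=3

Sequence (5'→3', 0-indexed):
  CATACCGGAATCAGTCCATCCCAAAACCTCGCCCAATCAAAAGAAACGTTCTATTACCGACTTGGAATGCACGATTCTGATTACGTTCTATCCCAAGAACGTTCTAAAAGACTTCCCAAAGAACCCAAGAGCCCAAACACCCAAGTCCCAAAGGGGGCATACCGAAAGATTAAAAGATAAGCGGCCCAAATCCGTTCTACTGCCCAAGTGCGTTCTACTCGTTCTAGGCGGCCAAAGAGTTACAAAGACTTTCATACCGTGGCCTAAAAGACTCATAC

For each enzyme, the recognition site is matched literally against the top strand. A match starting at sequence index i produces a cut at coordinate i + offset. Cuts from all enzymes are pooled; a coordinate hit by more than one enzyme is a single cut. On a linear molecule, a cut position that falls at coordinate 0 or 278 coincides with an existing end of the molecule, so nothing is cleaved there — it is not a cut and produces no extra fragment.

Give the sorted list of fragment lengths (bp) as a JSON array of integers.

[4,4,5,5,5,6,6,7,7,7,8,8,8,9,9,10,10,10,11,12,12,12,12,12,12,15,15,37]

Site scan:
  VbrIX AAAGA/5: at [39, 106, 117, 164, 172, 233, 243, 266] ⇒ [44, 111, 122, 169, 177, 238, 248, 271]
  OquII CATACCG/7: at [0, 157, 252] ⇒ [7, 164, 259]
  AzqVI CGTTCTA/7: at [46, 83, 99, 192, 210, 219] ⇒ [53, 90, 106, 199, 217, 226]
  UxaX CCCAA/3: at [19, 31, 91, 114, 123, 131, 139, 146, 184, 202] ⇒ [22, 34, 94, 117, 126, 134, 142, 149, 187, 205]

Pooled cuts: [7, 22, 34, 44, 53, 90, 94, 106, 111, 117, 122, 126, 134, 142, 149, 164, 169, 177, 187, 199, 205, 217, 226, 238, 248, 259, 271]

Fragment lengths:
  [0,7): 7 bp
  [7,22): 15 bp
  [22,34): 12 bp
  [34,44): 10 bp
  [44,53): 9 bp
  [53,90): 37 bp
  [90,94): 4 bp
  [94,106): 12 bp
  [106,111): 5 bp
  [111,117): 6 bp
  [117,122): 5 bp
  [122,126): 4 bp
  [126,134): 8 bp
  [134,142): 8 bp
  [142,149): 7 bp
  [149,164): 15 bp
  [164,169): 5 bp
  [169,177): 8 bp
  [177,187): 10 bp
  [187,199): 12 bp
  [199,205): 6 bp
  [205,217): 12 bp
  [217,226): 9 bp
  [226,238): 12 bp
  [238,248): 10 bp
  [248,259): 11 bp
  [259,271): 12 bp
  [271,278): 7 bp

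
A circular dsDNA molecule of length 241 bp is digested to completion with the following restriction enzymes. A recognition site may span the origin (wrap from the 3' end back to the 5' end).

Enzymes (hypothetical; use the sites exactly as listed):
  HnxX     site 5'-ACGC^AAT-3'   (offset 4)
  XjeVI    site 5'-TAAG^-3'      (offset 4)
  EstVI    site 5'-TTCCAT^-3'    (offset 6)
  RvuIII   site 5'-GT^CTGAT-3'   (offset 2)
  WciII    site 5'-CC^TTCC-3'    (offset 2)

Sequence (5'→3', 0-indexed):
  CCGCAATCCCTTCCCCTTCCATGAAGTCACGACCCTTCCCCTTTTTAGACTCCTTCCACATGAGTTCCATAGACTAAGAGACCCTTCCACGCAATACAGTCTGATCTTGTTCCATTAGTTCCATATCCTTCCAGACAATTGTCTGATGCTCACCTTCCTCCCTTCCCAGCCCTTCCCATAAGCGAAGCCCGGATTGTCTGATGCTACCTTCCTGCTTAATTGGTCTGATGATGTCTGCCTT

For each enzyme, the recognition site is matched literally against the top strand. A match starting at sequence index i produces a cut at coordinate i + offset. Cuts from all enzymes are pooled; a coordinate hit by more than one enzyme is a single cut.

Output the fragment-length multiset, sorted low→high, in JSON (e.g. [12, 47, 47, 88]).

Per-enzyme occurrences:
  HnxX (ACGCAAT, off=4): starts [88] → cuts [92]
  XjeVI (TAAG, off=4): starts [74, 178] → cuts [78, 182]
  EstVI (TTCCAT, off=6): starts [16, 64, 109, 118] → cuts [22, 70, 115, 124]
  RvuIII (GTCTGAT, off=2): starts [98, 140, 195, 222] → cuts [100, 142, 197, 224]
  WciII (CCTTCC, off=2): starts [8, 14, 33, 51, 82, 126, 152, 160, 170, 206, 237] → cuts [10, 16, 35, 53, 84, 128, 154, 162, 172, 208, 239]

All cut coordinates (distinct, sorted): [10, 16, 22, 35, 53, 70, 78, 84, 92, 100, 115, 124, 128, 142, 154, 162, 172, 182, 197, 208, 224, 239]

Fragment lengths:
  10→16: 6 bp
  16→22: 6 bp
  22→35: 13 bp
  35→53: 18 bp
  53→70: 17 bp
  70→78: 8 bp
  78→84: 6 bp
  84→92: 8 bp
  92→100: 8 bp
  100→115: 15 bp
  115→124: 9 bp
  124→128: 4 bp
  128→142: 14 bp
  142→154: 12 bp
  154→162: 8 bp
  162→172: 10 bp
  172→182: 10 bp
  182→197: 15 bp
  197→208: 11 bp
  208→224: 16 bp
  224→239: 15 bp
  239→10 (wrap): 241-239+10 = 12 bp

[4,6,6,6,8,8,8,8,9,10,10,11,12,12,13,14,15,15,15,16,17,18]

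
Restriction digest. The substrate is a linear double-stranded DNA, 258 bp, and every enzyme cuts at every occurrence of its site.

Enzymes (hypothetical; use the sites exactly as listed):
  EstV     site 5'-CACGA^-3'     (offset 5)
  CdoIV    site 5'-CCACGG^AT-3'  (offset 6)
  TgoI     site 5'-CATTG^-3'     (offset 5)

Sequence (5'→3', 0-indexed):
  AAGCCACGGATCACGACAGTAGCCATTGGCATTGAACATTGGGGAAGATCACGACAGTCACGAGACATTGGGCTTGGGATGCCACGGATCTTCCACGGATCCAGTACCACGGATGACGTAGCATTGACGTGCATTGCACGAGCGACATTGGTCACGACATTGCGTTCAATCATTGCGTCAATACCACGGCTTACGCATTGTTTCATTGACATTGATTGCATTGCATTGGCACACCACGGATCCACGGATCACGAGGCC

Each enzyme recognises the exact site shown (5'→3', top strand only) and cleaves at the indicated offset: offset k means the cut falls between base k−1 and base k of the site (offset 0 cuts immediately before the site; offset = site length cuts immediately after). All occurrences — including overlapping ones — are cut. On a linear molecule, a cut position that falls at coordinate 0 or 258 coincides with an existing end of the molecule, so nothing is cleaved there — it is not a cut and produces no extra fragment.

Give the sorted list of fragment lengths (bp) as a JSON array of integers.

Site scan:
  EstV (CACGA, off=5): starts [11, 49, 58, 136, 152, 249] → cuts [16, 54, 63, 141, 157, 254]
  CdoIV (CCACGGAT, off=6): starts [3, 81, 92, 106, 233, 241] → cuts [9, 87, 98, 112, 239, 247]
  TgoI (CATTG, off=5): starts [23, 29, 36, 65, 121, 131, 145, 157, 170, 195, 203, 209, 218, 223] → cuts [28, 34, 41, 70, 126, 136, 150, 162, 175, 200, 208, 214, 223, 228]

Pooled cuts: [9, 16, 28, 34, 41, 54, 63, 70, 87, 98, 112, 126, 136, 141, 150, 157, 162, 175, 200, 208, 214, 223, 228, 239, 247, 254]

Fragments:
  [0,9): 9 bp
  [9,16): 7 bp
  [16,28): 12 bp
  [28,34): 6 bp
  [34,41): 7 bp
  [41,54): 13 bp
  [54,63): 9 bp
  [63,70): 7 bp
  [70,87): 17 bp
  [87,98): 11 bp
  [98,112): 14 bp
  [112,126): 14 bp
  [126,136): 10 bp
  [136,141): 5 bp
  [141,150): 9 bp
  [150,157): 7 bp
  [157,162): 5 bp
  [162,175): 13 bp
  [175,200): 25 bp
  [200,208): 8 bp
  [208,214): 6 bp
  [214,223): 9 bp
  [223,228): 5 bp
  [228,239): 11 bp
  [239,247): 8 bp
  [247,254): 7 bp
  [254,258): 4 bp

[4,5,5,5,6,6,7,7,7,7,7,8,8,9,9,9,9,10,11,11,12,13,13,14,14,17,25]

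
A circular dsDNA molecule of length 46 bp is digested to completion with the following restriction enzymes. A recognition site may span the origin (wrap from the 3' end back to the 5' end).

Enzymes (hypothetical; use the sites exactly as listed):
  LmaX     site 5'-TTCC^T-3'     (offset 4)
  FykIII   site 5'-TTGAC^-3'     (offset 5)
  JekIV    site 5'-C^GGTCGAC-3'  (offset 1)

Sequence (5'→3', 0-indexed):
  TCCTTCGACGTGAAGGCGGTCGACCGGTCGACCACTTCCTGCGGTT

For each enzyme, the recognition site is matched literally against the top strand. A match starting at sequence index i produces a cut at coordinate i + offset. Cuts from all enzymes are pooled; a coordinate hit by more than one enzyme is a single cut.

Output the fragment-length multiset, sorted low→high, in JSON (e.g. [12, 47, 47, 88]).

[8,10,14,14]

Site scan:
  LmaX TTCCT/4: at [35, 45] ⇒ [3, 39]
  FykIII (TTGAC, off=5): no sites
  JekIV CGGTCGAC/1: at [16, 24] ⇒ [17, 25]

Pooled cuts: [3, 17, 25, 39]

Fragments:
  3→17: 14 bp
  17→25: 8 bp
  25→39: 14 bp
  39→3 (wrap): 46-39+3 = 10 bp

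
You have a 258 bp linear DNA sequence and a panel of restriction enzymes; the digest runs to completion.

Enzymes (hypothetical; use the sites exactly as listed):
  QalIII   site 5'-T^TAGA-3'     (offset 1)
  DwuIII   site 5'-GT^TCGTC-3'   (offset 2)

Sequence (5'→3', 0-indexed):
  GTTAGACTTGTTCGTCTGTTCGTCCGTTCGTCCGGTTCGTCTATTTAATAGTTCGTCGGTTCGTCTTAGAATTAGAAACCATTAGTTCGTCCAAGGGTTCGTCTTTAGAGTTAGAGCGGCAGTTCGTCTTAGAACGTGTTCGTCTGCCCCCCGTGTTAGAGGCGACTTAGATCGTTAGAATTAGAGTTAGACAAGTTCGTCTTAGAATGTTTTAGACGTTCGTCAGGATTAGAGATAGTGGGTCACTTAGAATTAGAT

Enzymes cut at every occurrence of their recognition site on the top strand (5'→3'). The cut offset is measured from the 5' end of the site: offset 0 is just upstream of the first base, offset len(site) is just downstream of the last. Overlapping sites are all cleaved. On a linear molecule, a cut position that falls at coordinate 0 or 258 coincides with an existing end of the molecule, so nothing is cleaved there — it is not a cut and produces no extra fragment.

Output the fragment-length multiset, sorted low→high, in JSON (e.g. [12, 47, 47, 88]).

Per-enzyme occurrences:
  QalIII TTAGA/1: at [1, 65, 71, 104, 110, 128, 155, 166, 174, 180, 186, 201, 211, 228, 246, 252] ⇒ [2, 66, 72, 105, 111, 129, 156, 167, 175, 181, 187, 202, 212, 229, 247, 253]
  DwuIII GTTCGTC/2: at [9, 17, 25, 34, 50, 58, 84, 96, 121, 137, 194, 217] ⇒ [11, 19, 27, 36, 52, 60, 86, 98, 123, 139, 196, 219]

All cut coordinates (distinct, sorted): [2, 11, 19, 27, 36, 52, 60, 66, 72, 86, 98, 105, 111, 123, 129, 139, 156, 167, 175, 181, 187, 196, 202, 212, 219, 229, 247, 253]

Fragments:
  [0,2): 2 bp
  [2,11): 9 bp
  [11,19): 8 bp
  [19,27): 8 bp
  [27,36): 9 bp
  [36,52): 16 bp
  [52,60): 8 bp
  [60,66): 6 bp
  [66,72): 6 bp
  [72,86): 14 bp
  [86,98): 12 bp
  [98,105): 7 bp
  [105,111): 6 bp
  [111,123): 12 bp
  [123,129): 6 bp
  [129,139): 10 bp
  [139,156): 17 bp
  [156,167): 11 bp
  [167,175): 8 bp
  [175,181): 6 bp
  [181,187): 6 bp
  [187,196): 9 bp
  [196,202): 6 bp
  [202,212): 10 bp
  [212,219): 7 bp
  [219,229): 10 bp
  [229,247): 18 bp
  [247,253): 6 bp
  [253,258): 5 bp

[2,5,6,6,6,6,6,6,6,6,7,7,8,8,8,8,9,9,9,10,10,10,11,12,12,14,16,17,18]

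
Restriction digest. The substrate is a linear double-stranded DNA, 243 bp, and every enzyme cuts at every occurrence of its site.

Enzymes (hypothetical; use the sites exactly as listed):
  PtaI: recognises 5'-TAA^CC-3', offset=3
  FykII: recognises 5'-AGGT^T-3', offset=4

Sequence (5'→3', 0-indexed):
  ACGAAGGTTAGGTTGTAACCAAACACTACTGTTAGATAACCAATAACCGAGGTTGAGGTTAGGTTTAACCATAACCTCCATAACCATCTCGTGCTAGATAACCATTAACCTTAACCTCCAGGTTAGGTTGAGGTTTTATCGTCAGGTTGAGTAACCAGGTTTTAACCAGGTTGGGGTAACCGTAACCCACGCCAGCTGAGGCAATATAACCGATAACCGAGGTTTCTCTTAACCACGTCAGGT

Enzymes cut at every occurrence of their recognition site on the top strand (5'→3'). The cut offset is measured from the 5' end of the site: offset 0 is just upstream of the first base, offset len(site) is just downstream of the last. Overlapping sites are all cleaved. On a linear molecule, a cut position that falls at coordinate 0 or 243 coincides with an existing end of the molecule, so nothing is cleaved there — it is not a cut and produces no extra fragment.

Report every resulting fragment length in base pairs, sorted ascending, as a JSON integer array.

Site scan:
  PtaI TAACC/3: at [15, 36, 43, 65, 71, 80, 98, 105, 111, 151, 162, 176, 182, 206, 213, 229] ⇒ [18, 39, 46, 68, 74, 83, 101, 108, 114, 154, 165, 179, 185, 209, 216, 232]
  FykII AGGTT/4: at [4, 9, 49, 55, 60, 119, 124, 130, 143, 156, 167, 219] ⇒ [8, 13, 53, 59, 64, 123, 128, 134, 147, 160, 171, 223]

Pooled cuts: [8, 13, 18, 39, 46, 53, 59, 64, 68, 74, 83, 101, 108, 114, 123, 128, 134, 147, 154, 160, 165, 171, 179, 185, 209, 216, 223, 232]

Fragments:
  [0,8): 8 bp
  [8,13): 5 bp
  [13,18): 5 bp
  [18,39): 21 bp
  [39,46): 7 bp
  [46,53): 7 bp
  [53,59): 6 bp
  [59,64): 5 bp
  [64,68): 4 bp
  [68,74): 6 bp
  [74,83): 9 bp
  [83,101): 18 bp
  [101,108): 7 bp
  [108,114): 6 bp
  [114,123): 9 bp
  [123,128): 5 bp
  [128,134): 6 bp
  [134,147): 13 bp
  [147,154): 7 bp
  [154,160): 6 bp
  [160,165): 5 bp
  [165,171): 6 bp
  [171,179): 8 bp
  [179,185): 6 bp
  [185,209): 24 bp
  [209,216): 7 bp
  [216,223): 7 bp
  [223,232): 9 bp
  [232,243): 11 bp

[4,5,5,5,5,5,6,6,6,6,6,6,6,7,7,7,7,7,7,8,8,9,9,9,11,13,18,21,24]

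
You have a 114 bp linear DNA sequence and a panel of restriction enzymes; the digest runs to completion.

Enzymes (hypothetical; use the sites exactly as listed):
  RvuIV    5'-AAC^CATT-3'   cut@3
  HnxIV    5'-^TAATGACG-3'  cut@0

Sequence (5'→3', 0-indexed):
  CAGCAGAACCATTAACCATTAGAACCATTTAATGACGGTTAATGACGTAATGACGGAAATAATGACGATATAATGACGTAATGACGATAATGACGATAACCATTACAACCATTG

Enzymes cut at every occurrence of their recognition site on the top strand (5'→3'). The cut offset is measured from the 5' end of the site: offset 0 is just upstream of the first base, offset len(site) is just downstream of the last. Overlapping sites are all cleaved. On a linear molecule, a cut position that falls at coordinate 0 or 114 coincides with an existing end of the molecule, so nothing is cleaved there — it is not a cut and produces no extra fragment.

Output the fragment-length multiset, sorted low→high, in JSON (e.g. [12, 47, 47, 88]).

[4,5,7,8,8,9,9,9,9,10,11,12,13]

Per-enzyme occurrences:
  RvuIV AACCATT/3: at [6, 13, 22, 97, 106] ⇒ [9, 16, 25, 100, 109]
  HnxIV TAATGACG/0: at [29, 39, 47, 59, 70, 78, 87] ⇒ [29, 39, 47, 59, 70, 78, 87]

All cut coordinates (distinct, sorted): [9, 16, 25, 29, 39, 47, 59, 70, 78, 87, 100, 109]

Fragments:
  [0,9): 9 bp
  [9,16): 7 bp
  [16,25): 9 bp
  [25,29): 4 bp
  [29,39): 10 bp
  [39,47): 8 bp
  [47,59): 12 bp
  [59,70): 11 bp
  [70,78): 8 bp
  [78,87): 9 bp
  [87,100): 13 bp
  [100,109): 9 bp
  [109,114): 5 bp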